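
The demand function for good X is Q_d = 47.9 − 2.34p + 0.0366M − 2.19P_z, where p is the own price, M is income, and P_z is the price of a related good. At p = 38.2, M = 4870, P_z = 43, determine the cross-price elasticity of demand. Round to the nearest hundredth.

First evaluate Q_d: 47.9 − 2.34(38.2) + 0.0366(4870) − 2.19(43) = 47.9 − 89.388 + 178.242 − 94.17 = 42.584.
∂Q_d/∂P_z = −2.19, so E_xy = -2.19·(43/42.584) ≈ -2.21.
E_xy < 0: the goods are complements.

-2.21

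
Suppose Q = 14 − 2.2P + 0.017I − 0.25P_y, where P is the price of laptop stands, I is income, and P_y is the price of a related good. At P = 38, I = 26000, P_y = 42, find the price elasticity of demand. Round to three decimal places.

At the given point, Q = 14 − 2.2(38) + 0.017(26000) − 0.25(42) = 14 − 83.6 + 442 − 10.5 = 361.9.
∂Q/∂P = −2.2, so E_p = (−2.2)·(38/361.9) ≈ -0.231.
|E_p| < 1: demand is inelastic.

-0.231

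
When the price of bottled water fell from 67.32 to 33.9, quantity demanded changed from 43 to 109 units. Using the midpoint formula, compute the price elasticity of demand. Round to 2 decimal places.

%ΔQ = (109 − 43)/[(43 + 109)/2] = 66/76 ≈ 0.8684.
%Δp = (33.9 − 67.32)/[(67.32 + 33.9)/2] = -33.42/50.61 ≈ -0.6603.
Arc elasticity E = %ΔQ/%Δp ≈ 0.8684/-0.6603 ≈ -1.32.
|E| > 1: demand is elastic over this range.

-1.32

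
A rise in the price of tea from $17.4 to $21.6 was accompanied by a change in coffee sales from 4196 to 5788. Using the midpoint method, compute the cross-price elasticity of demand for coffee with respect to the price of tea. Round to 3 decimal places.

%ΔQ_x = (5788 − 4196)/[(4196+5788)/2] = 1592/4992 ≈ 0.3189.
%ΔP_y = (21.6 − 17.4)/[(17.4+21.6)/2] ≈ 0.2154.
E_xy = 0.3189/0.2154 ≈ 1.481.
E_xy > 0, so coffee and tea are substitutes.

1.481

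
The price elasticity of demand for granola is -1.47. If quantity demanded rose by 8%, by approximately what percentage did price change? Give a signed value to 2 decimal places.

-5.44

%ΔQ ≈ E × %ΔP ⇒ %ΔP = %ΔQ / E = (8%)/(-1.47) ≈ -5.44%.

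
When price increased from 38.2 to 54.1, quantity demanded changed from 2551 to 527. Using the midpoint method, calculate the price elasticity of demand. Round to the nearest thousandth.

-3.817

%Δq = (527 − 2551)/[(2551 + 527)/2] = -2024/1539 ≈ -1.3151.
%Δp = (54.1 − 38.2)/[(38.2 + 54.1)/2] = 15.9/46.15 ≈ 0.3445.
Arc elasticity E = %Δq/%Δp ≈ -1.3151/0.3445 ≈ -3.817.
|E| > 1: demand is elastic over this range.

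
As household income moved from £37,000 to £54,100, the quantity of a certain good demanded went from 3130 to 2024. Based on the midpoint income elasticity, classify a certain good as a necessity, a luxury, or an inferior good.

inferior

%ΔQ = (2024 − 3130)/[(3130+2024)/2] = -1106/2577 ≈ -0.4292.
%ΔI = (54,100 − 37,000)/[(37,000+54,100)/2] = 17100/45550 ≈ 0.3754.
E_I = %ΔQ/%ΔI ≈ -1.143.
E_I < 0: inferior good.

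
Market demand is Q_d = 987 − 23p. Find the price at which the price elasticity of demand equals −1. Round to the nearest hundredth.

For linear demand Q_d = a − bp, E = −bp/(a − bp). |E| = 1 ⇒ bp = a − bp ⇒ p = a/(2b).
p = 987/(2·23) ≈ 21.46.

21.46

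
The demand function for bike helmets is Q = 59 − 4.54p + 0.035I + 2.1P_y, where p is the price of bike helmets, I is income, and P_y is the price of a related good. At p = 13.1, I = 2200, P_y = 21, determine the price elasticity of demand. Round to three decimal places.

-0.493

Substituting, Q = 59 − 4.54(13.1) + 0.035(2200) + 2.1(21) = 59 − 59.474 + 77 + 44.1 = 120.626.
∂Q/∂p = −4.54, so E_p = (−4.54)·(13.1/120.626) ≈ -0.493.
|E_p| < 1: demand is inelastic.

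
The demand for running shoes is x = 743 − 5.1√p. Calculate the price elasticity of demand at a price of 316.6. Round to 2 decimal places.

-0.07

At p = 316.6, x = 652.2544.
dx/dp = −5.1/(2√p) = −5.1/(2·17.7933).
Point elasticity E = (dx/dp)·(p/x) = -0.1433 × 316.6/652.2544 ≈ -0.07.
|E| < 1, so demand is inelastic at this price.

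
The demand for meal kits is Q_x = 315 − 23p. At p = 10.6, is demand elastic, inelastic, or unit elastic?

elastic

At p = 10.6, Q_x = 71.2.
dQ_x/dp = −23.
Point elasticity E = (dQ_x/dp)·(p/Q_x) = -23 × 10.6/71.2 ≈ -3.424.
|E| ≈ 3.424 > 1, so demand is elastic.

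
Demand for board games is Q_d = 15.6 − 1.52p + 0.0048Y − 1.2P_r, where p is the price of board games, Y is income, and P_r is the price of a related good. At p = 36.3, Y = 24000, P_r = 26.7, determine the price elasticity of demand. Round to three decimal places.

-1.266

Evaluating quantity at (p, Y, P_r) gives Q_d = 15.6 − 1.52(36.3) + 0.0048(24000) − 1.2(26.7) = 15.6 − 55.176 + 115.2 − 32.04 = 43.584.
∂Q_d/∂p = −1.52, so E_p = (−1.52)·(36.3/43.584) ≈ -1.266.
|E_p| > 1: demand is elastic.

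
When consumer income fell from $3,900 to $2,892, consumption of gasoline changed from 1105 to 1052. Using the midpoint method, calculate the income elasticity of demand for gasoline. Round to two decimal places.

%ΔQ = (1052 − 1105)/[(1105+1052)/2] = -53/1078.5 ≈ -0.0491.
%ΔI = (2,892 − 3,900)/[(3,900+2,892)/2] = -1008/3396 ≈ -0.2968.
E_I = %ΔQ/%ΔI ≈ 0.17.
E_I ∈ (0,1): normal good (necessity).

0.17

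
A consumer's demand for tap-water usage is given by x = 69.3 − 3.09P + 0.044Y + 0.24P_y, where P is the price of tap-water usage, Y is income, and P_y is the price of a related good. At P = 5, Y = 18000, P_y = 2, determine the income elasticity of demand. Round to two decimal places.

0.94

x = 69.3 − 3.09(5) + 0.044(18000) + 0.24(2) = 69.3 − 15.45 + 792 + 0.48 = 846.33.
∂x/∂Y = +0.044, so E_I = 0.044·(18000/846.33) ≈ 0.94.
E_I ∈ (0,1): normal good (necessity).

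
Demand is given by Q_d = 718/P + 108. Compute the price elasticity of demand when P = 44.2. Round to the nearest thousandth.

At P = 44.2, Q_d = 124.2443.
dQ_d/dP = −718/P² = −0.3675.
Point elasticity E = (dQ_d/dP)·(P/Q_d) = -0.3675 × 44.2/124.2443 ≈ -0.131.
|E| < 1, so demand is inelastic at this price.

-0.131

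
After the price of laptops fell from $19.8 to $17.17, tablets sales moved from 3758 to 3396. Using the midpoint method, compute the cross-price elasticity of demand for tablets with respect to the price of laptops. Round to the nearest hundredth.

0.71

%ΔQ_x = (3396 − 3758)/[(3758+3396)/2] = -362/3577 ≈ -0.1012.
%ΔP_y = (17.17 − 19.8)/[(19.8+17.17)/2] ≈ -0.1423.
E_xy = -0.1012/-0.1423 ≈ 0.71.
E_xy > 0, so tablets and laptops are substitutes.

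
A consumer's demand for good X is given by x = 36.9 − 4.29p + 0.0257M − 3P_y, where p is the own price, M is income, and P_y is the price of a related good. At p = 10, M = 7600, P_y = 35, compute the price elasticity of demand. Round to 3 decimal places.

-0.509

Evaluating quantity at (p, M, P_y) gives x = 36.9 − 4.29(10) + 0.0257(7600) − 3(35) = 36.9 − 42.9 + 195.32 − 105 = 84.32.
∂x/∂p = −4.29, so E_p = (−4.29)·(10/84.32) ≈ -0.509.
|E_p| < 1: demand is inelastic.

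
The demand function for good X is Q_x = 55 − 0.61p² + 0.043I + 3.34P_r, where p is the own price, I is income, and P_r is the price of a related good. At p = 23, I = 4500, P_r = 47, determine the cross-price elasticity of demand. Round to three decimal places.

At the given point, Q_x = 55 − 0.61(23)² + 0.043(4500) + 3.34(47) = 55 − 322.69 + 193.5 + 156.98 = 82.79.
∂Q_x/∂P_r = +3.34, so E_xy = 3.34·(47/82.79) ≈ 1.896.
E_xy > 0: the goods are substitutes.

1.896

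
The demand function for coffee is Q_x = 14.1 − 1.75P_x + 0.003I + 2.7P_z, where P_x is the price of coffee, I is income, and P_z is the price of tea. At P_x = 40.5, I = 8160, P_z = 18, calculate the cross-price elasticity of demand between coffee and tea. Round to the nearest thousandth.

2.981

At the given point, Q_x = 14.1 − 1.75(40.5) + 0.003(8160) + 2.7(18) = 14.1 − 70.875 + 24.48 + 48.6 = 16.305.
∂Q_x/∂P_z = +2.7, so E_xy = 2.7·(18/16.305) ≈ 2.981.
E_xy > 0: the goods are substitutes.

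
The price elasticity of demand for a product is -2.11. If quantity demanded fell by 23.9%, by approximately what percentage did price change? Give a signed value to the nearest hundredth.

11.33

%ΔQ ≈ E × %ΔP ⇒ %ΔP = %ΔQ / E = (-23.9%)/(-2.11) ≈ 11.33%.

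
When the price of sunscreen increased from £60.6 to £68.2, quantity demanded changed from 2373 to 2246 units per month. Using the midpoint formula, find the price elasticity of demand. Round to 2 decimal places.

-0.47

%Δq = (2246 − 2373)/[(2373 + 2246)/2] = -127/2309.5 ≈ -0.0550.
%Δp = (68.2 − 60.6)/[(60.6 + 68.2)/2] = 7.6/64.4 ≈ 0.1180.
Arc elasticity E = %Δq/%Δp ≈ -0.0550/0.1180 ≈ -0.47.
|E| < 1: demand is inelastic over this range.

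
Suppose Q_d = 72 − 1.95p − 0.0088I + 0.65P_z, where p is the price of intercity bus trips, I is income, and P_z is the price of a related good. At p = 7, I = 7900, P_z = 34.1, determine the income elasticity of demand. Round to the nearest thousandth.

-6.323

First evaluate Q_d: 72 − 1.95(7) − 0.0088(7900) + 0.65(34.1) = 72 − 13.65 − 69.52 + 22.165 = 10.995.
∂Q_d/∂I = −0.0088, so E_I = -0.0088·(7900/10.995) ≈ -6.323.
E_I < 0: inferior good.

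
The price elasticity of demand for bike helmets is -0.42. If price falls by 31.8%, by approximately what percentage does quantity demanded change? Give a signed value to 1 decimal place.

13.4

%ΔQ ≈ E × %ΔP = (-0.42) × (-31.8%) ≈ 13.4%.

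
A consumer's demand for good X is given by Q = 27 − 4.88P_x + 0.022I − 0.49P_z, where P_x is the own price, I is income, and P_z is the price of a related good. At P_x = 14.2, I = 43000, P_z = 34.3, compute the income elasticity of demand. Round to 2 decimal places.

Q = 27 − 4.88(14.2) + 0.022(43000) − 0.49(34.3) = 27 − 69.296 + 946 − 16.807 = 886.897.
∂Q/∂I = +0.022, so E_I = 0.022·(43000/886.897) ≈ 1.07.
E_I > 1: normal good (luxury).

1.07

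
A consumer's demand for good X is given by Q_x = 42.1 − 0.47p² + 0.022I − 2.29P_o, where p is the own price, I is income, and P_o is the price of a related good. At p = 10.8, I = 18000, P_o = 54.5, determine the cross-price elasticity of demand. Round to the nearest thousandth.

-0.483

Q_x = 42.1 − 0.47(10.8)² + 0.022(18000) − 2.29(54.5) = 42.1 − 54.8208 + 396 − 124.805 = 258.4742.
∂Q_x/∂P_o = −2.29, so E_xy = -2.29·(54.5/258.4742) ≈ -0.483.
E_xy < 0: the goods are complements.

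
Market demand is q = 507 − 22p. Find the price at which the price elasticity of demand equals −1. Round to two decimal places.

For linear demand q = a − bp, E = −bp/(a − bp). |E| = 1 ⇒ bp = a − bp ⇒ p = a/(2b).
p = 507/(2·22) ≈ 11.52.

11.52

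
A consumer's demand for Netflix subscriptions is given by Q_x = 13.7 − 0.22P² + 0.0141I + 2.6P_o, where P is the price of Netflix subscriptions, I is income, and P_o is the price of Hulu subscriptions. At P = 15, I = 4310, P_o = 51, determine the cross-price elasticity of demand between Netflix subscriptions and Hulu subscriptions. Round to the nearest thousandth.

0.842

Evaluating quantity at (P, I, P_o) gives Q_x = 13.7 − 0.22(15)² + 0.0141(4310) + 2.6(51) = 13.7 − 49.5 + 60.771 + 132.6 = 157.571.
∂Q_x/∂P_o = +2.6, so E_xy = 2.6·(51/157.571) ≈ 0.842.
E_xy > 0: the goods are substitutes.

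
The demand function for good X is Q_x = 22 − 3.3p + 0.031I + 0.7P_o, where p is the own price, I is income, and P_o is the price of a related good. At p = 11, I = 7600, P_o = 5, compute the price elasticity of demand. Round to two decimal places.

First evaluate Q_x: 22 − 3.3(11) + 0.031(7600) + 0.7(5) = 22 − 36.3 + 235.6 + 3.5 = 224.8.
∂Q_x/∂p = −3.3, so E_p = (−3.3)·(11/224.8) ≈ -0.16.
|E_p| < 1: demand is inelastic.

-0.16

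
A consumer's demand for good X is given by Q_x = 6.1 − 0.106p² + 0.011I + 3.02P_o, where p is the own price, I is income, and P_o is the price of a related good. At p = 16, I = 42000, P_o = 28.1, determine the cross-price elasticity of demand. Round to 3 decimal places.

Q_x = 6.1 − 0.106(16)² + 0.011(42000) + 3.02(28.1) = 6.1 − 27.136 + 462 + 84.862 = 525.826.
∂Q_x/∂P_o = +3.02, so E_xy = 3.02·(28.1/525.826) ≈ 0.161.
E_xy > 0: the goods are substitutes.

0.161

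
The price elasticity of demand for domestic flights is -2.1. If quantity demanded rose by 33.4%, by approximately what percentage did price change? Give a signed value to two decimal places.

-15.90

%ΔQ ≈ E × %ΔP ⇒ %ΔP = %ΔQ / E = (33.4%)/(-2.1) ≈ -15.90%.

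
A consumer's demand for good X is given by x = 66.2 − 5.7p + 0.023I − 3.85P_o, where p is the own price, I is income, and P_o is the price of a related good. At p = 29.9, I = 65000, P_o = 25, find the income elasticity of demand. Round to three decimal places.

Substituting, x = 66.2 − 5.7(29.9) + 0.023(65000) − 3.85(25) = 66.2 − 170.43 + 1495 − 96.25 = 1294.52.
∂x/∂I = +0.023, so E_I = 0.023·(65000/1294.52) ≈ 1.155.
E_I > 1: normal good (luxury).

1.155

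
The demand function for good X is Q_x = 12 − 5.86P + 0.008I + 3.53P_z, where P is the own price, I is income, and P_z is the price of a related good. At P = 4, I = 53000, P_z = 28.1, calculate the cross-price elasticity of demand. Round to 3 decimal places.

At the given point, Q_x = 12 − 5.86(4) + 0.008(53000) + 3.53(28.1) = 12 − 23.44 + 424 + 99.193 = 511.753.
∂Q_x/∂P_z = +3.53, so E_xy = 3.53·(28.1/511.753) ≈ 0.194.
E_xy > 0: the goods are substitutes.

0.194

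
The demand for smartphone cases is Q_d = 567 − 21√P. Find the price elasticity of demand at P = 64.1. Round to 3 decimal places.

At P = 64.1, Q_d = 398.8688.
dQ_d/dP = −21/(2√P) = −21/(2·8.0062).
Point elasticity E = (dQ_d/dP)·(P/Q_d) = -1.3115 × 64.1/398.8688 ≈ -0.211.
|E| < 1, so demand is inelastic at this price.

-0.211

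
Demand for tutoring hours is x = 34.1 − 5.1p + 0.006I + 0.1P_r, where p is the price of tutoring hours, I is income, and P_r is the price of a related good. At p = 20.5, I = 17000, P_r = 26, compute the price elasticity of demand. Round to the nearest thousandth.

Substituting, x = 34.1 − 5.1(20.5) + 0.006(17000) + 0.1(26) = 34.1 − 104.55 + 102 + 2.6 = 34.15.
∂x/∂p = −5.1, so E_p = (−5.1)·(20.5/34.15) ≈ -3.061.
|E_p| > 1: demand is elastic.

-3.061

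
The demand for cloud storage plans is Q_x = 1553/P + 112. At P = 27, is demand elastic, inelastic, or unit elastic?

inelastic

At P = 27, Q_x = 169.5185.
dQ_x/dP = −1553/P² = −2.1303.
Point elasticity E = (dQ_x/dP)·(P/Q_x) = -2.1303 × 27/169.5185 ≈ -0.339.
|E| ≈ 0.339 < 1, so demand is inelastic.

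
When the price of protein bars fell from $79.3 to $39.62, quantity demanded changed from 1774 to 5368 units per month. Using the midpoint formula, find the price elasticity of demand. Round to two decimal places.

-1.51

%ΔQ = (5368 − 1774)/[(1774 + 5368)/2] = 3594/3571 ≈ 1.0064.
%Δp = (39.62 − 79.3)/[(79.3 + 39.62)/2] = -39.68/59.46 ≈ -0.6673.
Arc elasticity E = %ΔQ/%Δp ≈ 1.0064/-0.6673 ≈ -1.51.
|E| > 1: demand is elastic over this range.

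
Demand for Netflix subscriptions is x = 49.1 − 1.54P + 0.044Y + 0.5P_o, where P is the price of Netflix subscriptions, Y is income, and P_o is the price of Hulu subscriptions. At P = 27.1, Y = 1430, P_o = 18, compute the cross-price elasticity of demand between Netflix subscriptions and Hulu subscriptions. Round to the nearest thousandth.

x = 49.1 − 1.54(27.1) + 0.044(1430) + 0.5(18) = 49.1 − 41.734 + 62.92 + 9 = 79.286.
∂x/∂P_o = +0.5, so E_xy = 0.5·(18/79.286) ≈ 0.114.
E_xy > 0: the goods are substitutes.

0.114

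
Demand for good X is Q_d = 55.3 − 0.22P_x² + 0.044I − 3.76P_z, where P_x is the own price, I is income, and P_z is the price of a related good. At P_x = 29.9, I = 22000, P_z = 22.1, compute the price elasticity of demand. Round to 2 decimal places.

-0.53

Evaluating quantity at (P_x, I, P_z) gives Q_d = 55.3 − 0.22(29.9)² + 0.044(22000) − 3.76(22.1) = 55.3 − 196.6822 + 968 − 83.096 = 743.5218.
∂Q_d/∂P_x = −2·0.22·P_x = -13.156, so E_p = -13.156·(29.9/743.5218) ≈ -0.53.
|E_p| < 1: demand is inelastic.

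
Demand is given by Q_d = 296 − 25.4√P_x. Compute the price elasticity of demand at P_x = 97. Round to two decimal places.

-2.73

At P_x = 97, Q_d = 45.839.
dQ_d/dP_x = −25.4/(2√P_x) = −25.4/(2·9.8489).
Point elasticity E = (dQ_d/dP_x)·(P_x/Q_d) = -1.2895 × 97/45.839 ≈ -2.73.
|E| > 1, so demand is elastic at this price.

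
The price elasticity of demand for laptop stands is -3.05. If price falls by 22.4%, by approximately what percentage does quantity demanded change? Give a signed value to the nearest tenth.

68.3

%ΔQ ≈ E × %ΔP = (-3.05) × (-22.4%) ≈ 68.3%.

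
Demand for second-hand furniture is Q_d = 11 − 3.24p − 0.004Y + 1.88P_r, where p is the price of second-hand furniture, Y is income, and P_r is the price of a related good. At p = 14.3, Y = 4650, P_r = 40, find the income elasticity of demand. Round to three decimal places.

Evaluating quantity at (p, Y, P_r) gives Q_d = 11 − 3.24(14.3) − 0.004(4650) + 1.88(40) = 11 − 46.332 − 18.6 + 75.2 = 21.268.
∂Q_d/∂Y = −0.004, so E_I = -0.004·(4650/21.268) ≈ -0.875.
E_I < 0: inferior good.

-0.875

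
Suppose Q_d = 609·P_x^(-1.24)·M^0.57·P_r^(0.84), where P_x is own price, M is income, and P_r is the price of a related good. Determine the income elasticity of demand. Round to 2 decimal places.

0.57

For a Cobb–Douglas (constant-elasticity) form Q_d = A·M^α·…, the elasticity with respect to M equals the exponent α at every point.
Here the exponent on M is 0.57, so the income elasticity of demand is 0.57.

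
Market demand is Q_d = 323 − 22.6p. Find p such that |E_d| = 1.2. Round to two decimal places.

Set −bp/(a − bp) = −1.2 ⇒ bp = 1.2(a − bp) ⇒ bp(1+1.2) = 1.2·a.
p = 1.2·323/(22.6·2.2) ≈ 7.80.

7.80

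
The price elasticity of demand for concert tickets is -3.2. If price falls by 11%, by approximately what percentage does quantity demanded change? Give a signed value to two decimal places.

%ΔQ ≈ E × %ΔP = (-3.2) × (-11%) = 35.20%.

35.20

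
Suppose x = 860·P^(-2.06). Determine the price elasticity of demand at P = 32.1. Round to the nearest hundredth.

-2.06

For a Cobb–Douglas (constant-elasticity) form x = A·P^α·…, the elasticity with respect to P equals the exponent α at every point.
Here the exponent on P is -2.06, so the price elasticity of demand is -2.06.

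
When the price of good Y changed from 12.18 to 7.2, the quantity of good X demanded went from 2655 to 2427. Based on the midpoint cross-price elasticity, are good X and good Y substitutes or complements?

%ΔQ_x = (2427 − 2655)/[(2655+2427)/2] = -228/2541 ≈ -0.0897.
%ΔP_y = (7.2 − 12.18)/[(12.18+7.2)/2] ≈ -0.5139.
E_xy = -0.0897/-0.5139 ≈ 0.175.
E_xy > 0, so the goods are substitutes.

substitutes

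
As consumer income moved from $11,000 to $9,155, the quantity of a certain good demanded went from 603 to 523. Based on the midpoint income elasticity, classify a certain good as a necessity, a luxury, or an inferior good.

necessity

%ΔQ = (523 − 603)/[(603+523)/2] = -80/563 ≈ -0.1421.
%ΔI = (9,155 − 11,000)/[(11,000+9,155)/2] = -1845/10077.5 ≈ -0.1831.
E_I = %ΔQ/%ΔI ≈ 0.776.
E_I ∈ (0,1): normal good (necessity).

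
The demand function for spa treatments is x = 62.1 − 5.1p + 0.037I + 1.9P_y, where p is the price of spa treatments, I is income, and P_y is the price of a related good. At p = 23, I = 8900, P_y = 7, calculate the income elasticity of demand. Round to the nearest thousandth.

1.146

First evaluate x: 62.1 − 5.1(23) + 0.037(8900) + 1.9(7) = 62.1 − 117.3 + 329.3 + 13.3 = 287.4.
∂x/∂I = +0.037, so E_I = 0.037·(8900/287.4) ≈ 1.146.
E_I > 1: normal good (luxury).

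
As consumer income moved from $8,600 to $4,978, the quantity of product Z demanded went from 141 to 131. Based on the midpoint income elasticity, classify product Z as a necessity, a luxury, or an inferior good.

necessity

%ΔQ = (131 − 141)/[(141+131)/2] = -10/136 ≈ -0.0735.
%ΔY = (4,978 − 8,600)/[(8,600+4,978)/2] = -3622/6789 ≈ -0.5335.
E_I = %ΔQ/%ΔY ≈ 0.138.
E_I ∈ (0,1): normal good (necessity).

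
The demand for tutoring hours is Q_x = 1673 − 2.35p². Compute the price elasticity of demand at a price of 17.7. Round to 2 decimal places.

-1.57

At p = 17.7, Q_x = 936.7685.
dQ_x/dp = −2·2.35·p = −83.19.
Point elasticity E = (dQ_x/dp)·(p/Q_x) = -83.19 × 17.7/936.7685 ≈ -1.57.
|E| > 1, so demand is elastic at this price.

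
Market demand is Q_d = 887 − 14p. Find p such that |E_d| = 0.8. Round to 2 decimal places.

28.16

Set −bp/(a − bp) = −0.8 ⇒ bp = 0.8(a − bp) ⇒ bp(1+0.8) = 0.8·a.
p = 0.8·887/(14·1.8) ≈ 28.16.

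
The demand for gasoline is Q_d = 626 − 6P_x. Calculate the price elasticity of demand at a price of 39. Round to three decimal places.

-0.597

At P_x = 39, Q_d = 392.
dQ_d/dP_x = −6.
Point elasticity E = (dQ_d/dP_x)·(P_x/Q_d) = -6 × 39/392 ≈ -0.597.
|E| < 1, so demand is inelastic at this price.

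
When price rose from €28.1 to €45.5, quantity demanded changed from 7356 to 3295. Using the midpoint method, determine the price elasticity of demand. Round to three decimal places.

%Δq = (3295 − 7356)/[(7356 + 3295)/2] = -4061/5325.5 ≈ -0.7626.
%Δp = (45.5 − 28.1)/[(28.1 + 45.5)/2] = 17.4/36.8 ≈ 0.4728.
Arc elasticity E = %Δq/%Δp ≈ -0.7626/0.4728 ≈ -1.613.
|E| > 1: demand is elastic over this range.

-1.613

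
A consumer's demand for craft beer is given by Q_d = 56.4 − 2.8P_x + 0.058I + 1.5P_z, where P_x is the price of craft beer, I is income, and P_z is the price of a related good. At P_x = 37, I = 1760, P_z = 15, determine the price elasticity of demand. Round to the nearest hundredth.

Q_d = 56.4 − 2.8(37) + 0.058(1760) + 1.5(15) = 56.4 − 103.6 + 102.08 + 22.5 = 77.38.
∂Q_d/∂P_x = −2.8, so E_p = (−2.8)·(37/77.38) ≈ -1.34.
|E_p| > 1: demand is elastic.

-1.34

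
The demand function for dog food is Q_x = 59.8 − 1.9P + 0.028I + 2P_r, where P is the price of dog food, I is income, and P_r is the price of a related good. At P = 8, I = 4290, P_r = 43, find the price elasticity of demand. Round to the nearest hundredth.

Substituting, Q_x = 59.8 − 1.9(8) + 0.028(4290) + 2(43) = 59.8 − 15.2 + 120.12 + 86 = 250.72.
∂Q_x/∂P = −1.9, so E_p = (−1.9)·(8/250.72) ≈ -0.06.
|E_p| < 1: demand is inelastic.

-0.06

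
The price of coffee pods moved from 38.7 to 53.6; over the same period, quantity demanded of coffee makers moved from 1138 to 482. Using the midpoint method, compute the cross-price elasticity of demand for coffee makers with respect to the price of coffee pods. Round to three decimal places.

%ΔQ_x = (482 − 1138)/[(1138+482)/2] = -656/810 ≈ -0.8099.
%ΔP_y = (53.6 − 38.7)/[(38.7+53.6)/2] ≈ 0.3229.
E_xy = -0.8099/0.3229 ≈ -2.508.
E_xy < 0, so coffee makers and coffee pods are complements.

-2.508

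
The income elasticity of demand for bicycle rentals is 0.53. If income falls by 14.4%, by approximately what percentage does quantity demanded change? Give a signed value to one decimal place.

-7.6

%ΔQ ≈ E × %ΔI = (0.53) × (-14.4%) ≈ -7.6%.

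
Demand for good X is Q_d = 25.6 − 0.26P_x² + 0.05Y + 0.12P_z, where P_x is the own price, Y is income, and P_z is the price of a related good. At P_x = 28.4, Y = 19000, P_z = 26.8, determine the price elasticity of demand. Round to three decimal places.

Q_d = 25.6 − 0.26(28.4)² + 0.05(19000) + 0.12(26.8) = 25.6 − 209.7056 + 950 + 3.216 = 769.1104.
∂Q_d/∂P_x = −2·0.26·P_x = -14.768, so E_p = -14.768·(28.4/769.1104) ≈ -0.545.
|E_p| < 1: demand is inelastic.

-0.545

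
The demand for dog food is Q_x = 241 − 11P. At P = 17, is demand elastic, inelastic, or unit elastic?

At P = 17, Q_x = 54.
dQ_x/dP = −11.
Point elasticity E = (dQ_x/dP)·(P/Q_x) = -11 × 17/54 ≈ -3.463.
|E| ≈ 3.463 > 1, so demand is elastic.

elastic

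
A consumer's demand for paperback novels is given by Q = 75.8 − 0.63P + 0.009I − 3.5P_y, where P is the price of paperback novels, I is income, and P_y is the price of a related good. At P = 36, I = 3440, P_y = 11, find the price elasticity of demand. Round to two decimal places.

-0.50

Evaluating quantity at (P, I, P_y) gives Q = 75.8 − 0.63(36) + 0.009(3440) − 3.5(11) = 75.8 − 22.68 + 30.96 − 38.5 = 45.58.
∂Q/∂P = −0.63, so E_p = (−0.63)·(36/45.58) ≈ -0.50.
|E_p| < 1: demand is inelastic.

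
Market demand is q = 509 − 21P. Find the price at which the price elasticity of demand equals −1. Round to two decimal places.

12.12

For linear demand q = a − bP, E = −bP/(a − bP). |E| = 1 ⇒ bP = a − bP ⇒ P = a/(2b).
P = 509/(2·21) ≈ 12.12.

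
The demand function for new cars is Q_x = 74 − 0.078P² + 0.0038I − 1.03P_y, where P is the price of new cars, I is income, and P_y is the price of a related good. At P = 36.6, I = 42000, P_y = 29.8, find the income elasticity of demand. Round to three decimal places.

1.622

Evaluating quantity at (P, I, P_y) gives Q_x = 74 − 0.078(36.6)² + 0.0038(42000) − 1.03(29.8) = 74 − 104.4857 + 159.6 − 30.694 = 98.4203.
∂Q_x/∂I = +0.0038, so E_I = 0.0038·(42000/98.4203) ≈ 1.622.
E_I > 1: normal good (luxury).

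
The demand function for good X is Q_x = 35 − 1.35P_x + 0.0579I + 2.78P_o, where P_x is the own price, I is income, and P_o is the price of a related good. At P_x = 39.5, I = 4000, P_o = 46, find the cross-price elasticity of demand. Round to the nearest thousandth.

Substituting, Q_x = 35 − 1.35(39.5) + 0.0579(4000) + 2.78(46) = 35 − 53.325 + 231.6 + 127.88 = 341.155.
∂Q_x/∂P_o = +2.78, so E_xy = 2.78·(46/341.155) ≈ 0.375.
E_xy > 0: the goods are substitutes.

0.375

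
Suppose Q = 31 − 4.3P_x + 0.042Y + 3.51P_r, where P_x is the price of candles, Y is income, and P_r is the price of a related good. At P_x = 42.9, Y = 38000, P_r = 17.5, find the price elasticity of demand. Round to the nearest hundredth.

First evaluate Q: 31 − 4.3(42.9) + 0.042(38000) + 3.51(17.5) = 31 − 184.47 + 1596 + 61.425 = 1503.955.
∂Q/∂P_x = −4.3, so E_p = (−4.3)·(42.9/1503.955) ≈ -0.12.
|E_p| < 1: demand is inelastic.

-0.12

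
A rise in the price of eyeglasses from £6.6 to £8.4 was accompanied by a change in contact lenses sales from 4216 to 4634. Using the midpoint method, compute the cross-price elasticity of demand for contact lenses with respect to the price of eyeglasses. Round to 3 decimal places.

0.394

%ΔQ_x = (4634 − 4216)/[(4216+4634)/2] = 418/4425 ≈ 0.0945.
%ΔP_y = (8.4 − 6.6)/[(6.6+8.4)/2] ≈ 0.2400.
E_xy = 0.0945/0.2400 ≈ 0.394.
E_xy > 0, so contact lenses and eyeglasses are substitutes.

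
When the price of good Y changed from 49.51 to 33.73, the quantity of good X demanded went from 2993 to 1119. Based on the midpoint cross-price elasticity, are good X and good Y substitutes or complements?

substitutes

%ΔQ_x = (1119 − 2993)/[(2993+1119)/2] = -1874/2056 ≈ -0.9115.
%ΔP_y = (33.73 − 49.51)/[(49.51+33.73)/2] ≈ -0.3791.
E_xy = -0.9115/-0.3791 ≈ 2.404.
E_xy > 0, so the goods are substitutes.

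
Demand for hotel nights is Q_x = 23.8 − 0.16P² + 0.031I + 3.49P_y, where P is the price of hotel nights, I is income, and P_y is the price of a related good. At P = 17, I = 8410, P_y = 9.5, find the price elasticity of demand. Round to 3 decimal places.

Q_x = 23.8 − 0.16(17)² + 0.031(8410) + 3.49(9.5) = 23.8 − 46.24 + 260.71 + 33.155 = 271.425.
∂Q_x/∂P = −2·0.16·P = -5.44, so E_p = -5.44·(17/271.425) ≈ -0.341.
|E_p| < 1: demand is inelastic.

-0.341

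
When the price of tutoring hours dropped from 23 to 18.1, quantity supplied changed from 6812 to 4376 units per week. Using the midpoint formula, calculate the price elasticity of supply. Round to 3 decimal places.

%ΔQ = (4376 − 6812)/[(6812 + 4376)/2] = -2436/5594 ≈ -0.4355.
%Δp = (18.1 − 23)/[(23 + 18.1)/2] = -4.9/20.55 ≈ -0.2384.
Arc elasticity E = %ΔQ/%Δp ≈ -0.4355/-0.2384 ≈ 1.826.
|E| > 1: supply is elastic over this range.

1.826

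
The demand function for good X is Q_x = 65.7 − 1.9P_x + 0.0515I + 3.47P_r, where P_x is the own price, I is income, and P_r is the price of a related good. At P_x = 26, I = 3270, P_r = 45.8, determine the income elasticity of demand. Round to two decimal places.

At the given point, Q_x = 65.7 − 1.9(26) + 0.0515(3270) + 3.47(45.8) = 65.7 − 49.4 + 168.405 + 158.926 = 343.631.
∂Q_x/∂I = +0.0515, so E_I = 0.0515·(3270/343.631) ≈ 0.49.
E_I ∈ (0,1): normal good (necessity).

0.49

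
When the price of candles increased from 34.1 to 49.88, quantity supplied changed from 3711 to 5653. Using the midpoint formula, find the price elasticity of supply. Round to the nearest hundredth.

1.10

%ΔQ = (5653 − 3711)/[(3711 + 5653)/2] = 1942/4682 ≈ 0.4148.
%Δp = (49.88 − 34.1)/[(34.1 + 49.88)/2] = 15.78/41.99 ≈ 0.3758.
Arc elasticity E = %ΔQ/%Δp ≈ 0.4148/0.3758 ≈ 1.10.
|E| > 1: supply is elastic over this range.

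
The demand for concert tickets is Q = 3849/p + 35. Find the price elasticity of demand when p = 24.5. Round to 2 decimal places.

-0.82

At p = 24.5, Q = 192.102.
dQ/dp = −3849/p² = −6.4123.
Point elasticity E = (dQ/dp)·(p/Q) = -6.4123 × 24.5/192.102 ≈ -0.82.
|E| < 1, so demand is inelastic at this price.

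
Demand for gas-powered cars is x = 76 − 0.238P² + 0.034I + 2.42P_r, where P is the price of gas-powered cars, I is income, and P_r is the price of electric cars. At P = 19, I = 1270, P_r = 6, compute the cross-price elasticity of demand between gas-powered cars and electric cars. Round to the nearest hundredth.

0.30

Substituting, x = 76 − 0.238(19)² + 0.034(1270) + 2.42(6) = 76 − 85.918 + 43.18 + 14.52 = 47.782.
∂x/∂P_r = +2.42, so E_xy = 2.42·(6/47.782) ≈ 0.30.
E_xy > 0: the goods are substitutes.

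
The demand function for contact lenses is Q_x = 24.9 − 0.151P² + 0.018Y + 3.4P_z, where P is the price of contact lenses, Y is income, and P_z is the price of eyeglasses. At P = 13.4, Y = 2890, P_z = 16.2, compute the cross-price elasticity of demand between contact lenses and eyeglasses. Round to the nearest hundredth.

Evaluating quantity at (P, Y, P_z) gives Q_x = 24.9 − 0.151(13.4)² + 0.018(2890) + 3.4(16.2) = 24.9 − 27.1136 + 52.02 + 55.08 = 104.8864.
∂Q_x/∂P_z = +3.4, so E_xy = 3.4·(16.2/104.8864) ≈ 0.53.
E_xy > 0: the goods are substitutes.

0.53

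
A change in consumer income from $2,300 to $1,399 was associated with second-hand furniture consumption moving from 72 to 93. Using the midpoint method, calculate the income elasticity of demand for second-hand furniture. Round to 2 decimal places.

-0.52

%ΔQ = (93 − 72)/[(72+93)/2] = 21/82.5 ≈ 0.2545.
%ΔI = (1,399 − 2,300)/[(2,300+1,399)/2] = -901/1849.5 ≈ -0.4872.
E_I = %ΔQ/%ΔI ≈ -0.52.
E_I < 0: inferior good.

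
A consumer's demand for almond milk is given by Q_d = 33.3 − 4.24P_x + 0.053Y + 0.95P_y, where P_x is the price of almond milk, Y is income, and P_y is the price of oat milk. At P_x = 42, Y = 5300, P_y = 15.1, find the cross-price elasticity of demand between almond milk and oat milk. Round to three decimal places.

0.095

Substituting, Q_d = 33.3 − 4.24(42) + 0.053(5300) + 0.95(15.1) = 33.3 − 178.08 + 280.9 + 14.345 = 150.465.
∂Q_d/∂P_y = +0.95, so E_xy = 0.95·(15.1/150.465) ≈ 0.095.
E_xy > 0: the goods are substitutes.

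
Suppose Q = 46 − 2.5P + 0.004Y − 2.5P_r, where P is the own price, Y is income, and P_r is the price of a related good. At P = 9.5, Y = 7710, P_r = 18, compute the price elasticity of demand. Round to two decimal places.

-2.94

Evaluating quantity at (P, Y, P_r) gives Q = 46 − 2.5(9.5) + 0.004(7710) − 2.5(18) = 46 − 23.75 + 30.84 − 45 = 8.09.
∂Q/∂P = −2.5, so E_p = (−2.5)·(9.5/8.09) ≈ -2.94.
|E_p| > 1: demand is elastic.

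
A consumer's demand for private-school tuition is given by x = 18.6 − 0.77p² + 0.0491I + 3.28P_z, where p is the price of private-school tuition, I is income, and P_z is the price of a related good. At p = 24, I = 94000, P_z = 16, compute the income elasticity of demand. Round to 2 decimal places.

Substituting, x = 18.6 − 0.77(24)² + 0.0491(94000) + 3.28(16) = 18.6 − 443.52 + 4615.4 + 52.48 = 4242.96.
∂x/∂I = +0.0491, so E_I = 0.0491·(94000/4242.96) ≈ 1.09.
E_I > 1: normal good (luxury).

1.09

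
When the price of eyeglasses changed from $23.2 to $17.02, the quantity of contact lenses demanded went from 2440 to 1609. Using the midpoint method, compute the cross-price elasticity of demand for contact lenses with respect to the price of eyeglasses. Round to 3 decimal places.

1.336

%ΔQ_x = (1609 − 2440)/[(2440+1609)/2] = -831/2024.5 ≈ -0.4105.
%ΔP_y = (17.02 − 23.2)/[(23.2+17.02)/2] ≈ -0.3073.
E_xy = -0.4105/-0.3073 ≈ 1.336.
E_xy > 0, so contact lenses and eyeglasses are substitutes.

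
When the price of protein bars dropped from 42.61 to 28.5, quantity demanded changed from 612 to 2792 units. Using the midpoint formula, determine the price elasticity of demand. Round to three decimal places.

-3.228

%Δq = (2792 − 612)/[(612 + 2792)/2] = 2180/1702 ≈ 1.2808.
%ΔP = (28.5 − 42.61)/[(42.61 + 28.5)/2] = -14.11/35.555 ≈ -0.3968.
Arc elasticity E = %Δq/%ΔP ≈ 1.2808/-0.3968 ≈ -3.228.
|E| > 1: demand is elastic over this range.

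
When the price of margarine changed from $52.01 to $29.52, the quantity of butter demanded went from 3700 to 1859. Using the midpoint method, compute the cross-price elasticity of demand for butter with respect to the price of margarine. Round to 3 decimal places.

%ΔQ_x = (1859 − 3700)/[(3700+1859)/2] = -1841/2779.5 ≈ -0.6623.
%ΔP_y = (29.52 − 52.01)/[(52.01+29.52)/2] ≈ -0.5517.
E_xy = -0.6623/-0.5517 ≈ 1.201.
E_xy > 0, so butter and margarine are substitutes.

1.201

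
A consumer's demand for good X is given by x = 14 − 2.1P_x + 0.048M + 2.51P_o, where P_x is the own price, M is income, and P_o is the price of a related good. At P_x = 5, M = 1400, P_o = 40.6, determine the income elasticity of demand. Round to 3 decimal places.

First evaluate x: 14 − 2.1(5) + 0.048(1400) + 2.51(40.6) = 14 − 10.5 + 67.2 + 101.906 = 172.606.
∂x/∂M = +0.048, so E_I = 0.048·(1400/172.606) ≈ 0.389.
E_I ∈ (0,1): normal good (necessity).

0.389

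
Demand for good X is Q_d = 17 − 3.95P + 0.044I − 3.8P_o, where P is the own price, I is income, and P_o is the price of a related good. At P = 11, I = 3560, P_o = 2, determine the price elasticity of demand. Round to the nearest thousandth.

At the given point, Q_d = 17 − 3.95(11) + 0.044(3560) − 3.8(2) = 17 − 43.45 + 156.64 − 7.6 = 122.59.
∂Q_d/∂P = −3.95, so E_p = (−3.95)·(11/122.59) ≈ -0.354.
|E_p| < 1: demand is inelastic.

-0.354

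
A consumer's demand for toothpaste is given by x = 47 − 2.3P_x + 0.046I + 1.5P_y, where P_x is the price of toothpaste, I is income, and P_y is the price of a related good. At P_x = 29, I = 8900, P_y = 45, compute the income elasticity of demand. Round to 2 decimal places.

0.90

First evaluate x: 47 − 2.3(29) + 0.046(8900) + 1.5(45) = 47 − 66.7 + 409.4 + 67.5 = 457.2.
∂x/∂I = +0.046, so E_I = 0.046·(8900/457.2) ≈ 0.90.
E_I ∈ (0,1): normal good (necessity).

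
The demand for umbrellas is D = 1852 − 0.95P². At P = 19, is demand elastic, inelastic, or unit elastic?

inelastic

At P = 19, D = 1509.05.
dD/dP = −2·0.95·P = −36.1.
Point elasticity E = (dD/dP)·(P/D) = -36.1 × 19/1509.05 ≈ -0.455.
|E| ≈ 0.455 < 1, so demand is inelastic.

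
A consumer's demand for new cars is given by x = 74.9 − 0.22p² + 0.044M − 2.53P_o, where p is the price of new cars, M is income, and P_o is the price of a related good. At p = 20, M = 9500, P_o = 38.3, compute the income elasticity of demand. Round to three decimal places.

1.357

First evaluate x: 74.9 − 0.22(20)² + 0.044(9500) − 2.53(38.3) = 74.9 − 88 + 418 − 96.899 = 308.001.
∂x/∂M = +0.044, so E_I = 0.044·(9500/308.001) ≈ 1.357.
E_I > 1: normal good (luxury).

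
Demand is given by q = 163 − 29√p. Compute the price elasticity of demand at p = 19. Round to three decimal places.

-1.727

At p = 19, q = 36.5919.
dq/dp = −29/(2√p) = −29/(2·4.3589).
Point elasticity E = (dq/dp)·(p/q) = -3.3265 × 19/36.5919 ≈ -1.727.
|E| > 1, so demand is elastic at this price.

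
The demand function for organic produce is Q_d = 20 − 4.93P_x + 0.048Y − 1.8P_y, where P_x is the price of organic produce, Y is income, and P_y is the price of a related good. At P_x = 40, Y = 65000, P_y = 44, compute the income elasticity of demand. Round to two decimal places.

1.09

Q_d = 20 − 4.93(40) + 0.048(65000) − 1.8(44) = 20 − 197.2 + 3120 − 79.2 = 2863.6.
∂Q_d/∂Y = +0.048, so E_I = 0.048·(65000/2863.6) ≈ 1.09.
E_I > 1: normal good (luxury).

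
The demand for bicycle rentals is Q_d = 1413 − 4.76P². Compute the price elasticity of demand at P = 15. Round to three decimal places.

At P = 15, Q_d = 342.
dQ_d/dP = −2·4.76·P = −142.8.
Point elasticity E = (dQ_d/dP)·(P/Q_d) = -142.8 × 15/342 ≈ -6.263.
|E| > 1, so demand is elastic at this price.

-6.263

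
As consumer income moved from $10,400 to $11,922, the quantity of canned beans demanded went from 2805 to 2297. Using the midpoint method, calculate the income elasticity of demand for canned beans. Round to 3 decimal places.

-1.460

%ΔQ = (2297 − 2805)/[(2805+2297)/2] = -508/2551 ≈ -0.1991.
%ΔI = (11,922 − 10,400)/[(10,400+11,922)/2] = 1522/11161 ≈ 0.1364.
E_I = %ΔQ/%ΔI ≈ -1.460.
E_I < 0: inferior good.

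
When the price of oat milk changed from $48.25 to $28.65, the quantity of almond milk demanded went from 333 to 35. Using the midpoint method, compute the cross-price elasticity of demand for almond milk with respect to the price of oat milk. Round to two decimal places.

%ΔQ_x = (35 − 333)/[(333+35)/2] = -298/184 ≈ -1.6196.
%ΔP_y = (28.65 − 48.25)/[(48.25+28.65)/2] ≈ -0.5098.
E_xy = -1.6196/-0.5098 ≈ 3.18.
E_xy > 0, so almond milk and oat milk are substitutes.

3.18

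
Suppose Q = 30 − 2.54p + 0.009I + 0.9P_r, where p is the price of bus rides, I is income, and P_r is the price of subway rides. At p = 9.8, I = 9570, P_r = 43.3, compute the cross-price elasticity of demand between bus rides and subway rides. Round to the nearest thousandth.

0.299

At the given point, Q = 30 − 2.54(9.8) + 0.009(9570) + 0.9(43.3) = 30 − 24.892 + 86.13 + 38.97 = 130.208.
∂Q/∂P_r = +0.9, so E_xy = 0.9·(43.3/130.208) ≈ 0.299.
E_xy > 0: the goods are substitutes.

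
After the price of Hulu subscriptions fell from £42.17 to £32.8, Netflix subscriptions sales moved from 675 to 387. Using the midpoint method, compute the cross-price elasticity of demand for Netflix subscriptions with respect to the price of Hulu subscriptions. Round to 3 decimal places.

2.170

%ΔQ_x = (387 − 675)/[(675+387)/2] = -288/531 ≈ -0.5424.
%ΔP_y = (32.8 − 42.17)/[(42.17+32.8)/2] ≈ -0.2500.
E_xy = -0.5424/-0.2500 ≈ 2.170.
E_xy > 0, so Netflix subscriptions and Hulu subscriptions are substitutes.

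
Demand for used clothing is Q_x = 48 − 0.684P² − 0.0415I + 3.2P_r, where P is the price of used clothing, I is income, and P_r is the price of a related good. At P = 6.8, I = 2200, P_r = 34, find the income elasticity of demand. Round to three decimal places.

Evaluating quantity at (P, I, P_r) gives Q_x = 48 − 0.684(6.8)² − 0.0415(2200) + 3.2(34) = 48 − 31.6282 − 91.3 + 108.8 = 33.8718.
∂Q_x/∂I = −0.0415, so E_I = -0.0415·(2200/33.8718) ≈ -2.695.
E_I < 0: inferior good.

-2.695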